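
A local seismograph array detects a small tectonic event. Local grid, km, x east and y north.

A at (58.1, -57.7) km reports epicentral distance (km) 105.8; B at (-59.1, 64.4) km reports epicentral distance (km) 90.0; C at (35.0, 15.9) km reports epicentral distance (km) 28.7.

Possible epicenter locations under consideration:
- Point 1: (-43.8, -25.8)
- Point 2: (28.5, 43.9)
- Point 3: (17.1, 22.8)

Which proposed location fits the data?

For each candidate, compare |candidate − station| to the reported distance:
Point 1: residuals A 1.0, B 1.5, C 60.5 → max 60.5 km
Point 2: residuals A 0.0, B 0.0, C 0.0 → max 0.0 km
Point 3: residuals A 15.5, B 3.2, C 9.5 → max 15.5 km
Only Point 2 has all residuals ≈ 0.

Point 2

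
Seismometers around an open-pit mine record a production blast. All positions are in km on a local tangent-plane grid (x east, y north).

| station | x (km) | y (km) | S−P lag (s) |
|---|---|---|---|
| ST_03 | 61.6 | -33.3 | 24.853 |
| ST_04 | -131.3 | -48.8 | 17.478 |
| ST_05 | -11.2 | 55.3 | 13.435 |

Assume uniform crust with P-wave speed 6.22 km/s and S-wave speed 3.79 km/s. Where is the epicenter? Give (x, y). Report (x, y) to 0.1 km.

x ≈ -124.0 km, y ≈ 120.6 km

Distance from S−P lag: d = Δt · v_P v_S / (v_P − v_S) = Δt · (6.22·3.79)/(6.22−3.79) ≈ 9.7012·Δt.
So d_ST_03 = 241.10, d_ST_04 = 169.56, d_ST_05 = 130.33 km.
Circle about each station: (x − 61.6)² + (y + 33.3)² = 241.10²; (x + 131.3)² + (y + 48.8)² = 169.56²; (x + 11.2)² + (y − 55.3)² = 130.33².
Subtracting the ST_03 equation from the ST_04 and ST_05 equations removes the quadratic terms:
-385.8 x − 31.0 y = 44096.30
-145.6 x + 177.2 y = 39423.38
Solving the 2×2 system: x ≈ -124.0, y ≈ 120.6 km.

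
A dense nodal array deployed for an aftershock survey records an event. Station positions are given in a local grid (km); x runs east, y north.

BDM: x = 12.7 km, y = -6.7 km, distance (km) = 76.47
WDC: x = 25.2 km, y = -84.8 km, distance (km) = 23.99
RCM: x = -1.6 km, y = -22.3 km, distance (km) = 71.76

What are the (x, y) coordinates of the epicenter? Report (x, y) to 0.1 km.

x ≈ 47.1 km, y ≈ -75.0 km

Circle about each station: (x − 12.7)² + (y + 6.7)² = 76.47²; (x − 25.2)² + (y + 84.8)² = 23.99²; (x + 1.6)² + (y + 22.3)² = 71.76².
Subtracting the BDM equation from the WDC and RCM equations removes the quadratic terms:
25.0 x − 156.2 y = 12892.04
-28.6 x − 31.2 y = 991.83
Solving the 2×2 system: x ≈ 47.1, y ≈ -75.0 km.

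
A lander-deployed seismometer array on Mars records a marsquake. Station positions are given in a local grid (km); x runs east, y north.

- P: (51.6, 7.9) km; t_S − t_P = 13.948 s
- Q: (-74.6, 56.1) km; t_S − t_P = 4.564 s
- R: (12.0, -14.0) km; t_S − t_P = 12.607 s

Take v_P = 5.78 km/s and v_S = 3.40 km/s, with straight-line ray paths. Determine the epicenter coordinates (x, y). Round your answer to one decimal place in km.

Distance from S−P lag: d = Δt · v_P v_S / (v_P − v_S) = Δt · (5.78·3.40)/(5.78−3.40) ≈ 8.2571·Δt.
So d_P = 115.17, d_Q = 37.69, d_R = 104.10 km.
Circle about each station: (x − 51.6)² + (y − 7.9)² = 115.17²; (x + 74.6)² + (y − 56.1)² = 37.69²; (x − 12.0)² + (y + 14.0)² = 104.10².
Subtracting the P equation from the Q and R equations removes the quadratic terms:
-252.4 x + 96.4 y = 17830.99
-79.2 x − 43.8 y = 42.35
Solving the 2×2 system: x ≈ -42.0, y ≈ 75.0 km.

-42.0 km east, 75.0 km north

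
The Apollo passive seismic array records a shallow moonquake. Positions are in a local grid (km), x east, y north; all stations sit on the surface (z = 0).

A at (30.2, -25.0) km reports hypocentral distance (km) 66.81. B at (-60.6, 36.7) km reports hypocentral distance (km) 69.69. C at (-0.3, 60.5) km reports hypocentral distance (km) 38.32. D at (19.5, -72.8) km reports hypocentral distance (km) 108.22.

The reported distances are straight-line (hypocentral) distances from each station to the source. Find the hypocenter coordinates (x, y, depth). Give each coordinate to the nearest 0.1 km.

(4.4, 31.5, 24.6)

Each station gives a sphere (x−x_i)² + (y−y_i)² + z² = d_i² (stations at z=0).
Subtracting the A sphere from B and C: z² cancels, leaving linear equations in x and y:
-181.6 x + 123.4 y = 3089.09
-61.0 x + 171.0 y = 5118.45
Solving: x ≈ 4.394, y ≈ 31.500 km (keep extra digits for the depth step; rounded: 4.4, 31.5).
Then from the A sphere: z² = 66.81² − (x − 30.2)² − (y + 25.0)² with x = 4.394, y = 31.500, so z ≈ 24.604 ≈ 24.6 km.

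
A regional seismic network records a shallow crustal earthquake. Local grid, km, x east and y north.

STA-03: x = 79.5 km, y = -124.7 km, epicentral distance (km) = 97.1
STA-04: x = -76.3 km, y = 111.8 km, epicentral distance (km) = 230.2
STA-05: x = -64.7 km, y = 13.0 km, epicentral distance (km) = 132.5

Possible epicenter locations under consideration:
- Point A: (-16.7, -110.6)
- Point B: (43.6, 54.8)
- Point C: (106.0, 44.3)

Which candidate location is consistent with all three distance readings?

Point A

For each candidate, compare |candidate − station| to the reported distance:
Point A: residuals STA-03 0.1, STA-04 0.0, STA-05 0.1 → max 0.1 km
Point B: residuals STA-03 86.0, STA-04 97.4, STA-05 16.4 → max 97.4 km
Point C: residuals STA-03 74.0, STA-04 35.8, STA-05 41.0 → max 74.0 km
Only Point A has all residuals ≈ 0.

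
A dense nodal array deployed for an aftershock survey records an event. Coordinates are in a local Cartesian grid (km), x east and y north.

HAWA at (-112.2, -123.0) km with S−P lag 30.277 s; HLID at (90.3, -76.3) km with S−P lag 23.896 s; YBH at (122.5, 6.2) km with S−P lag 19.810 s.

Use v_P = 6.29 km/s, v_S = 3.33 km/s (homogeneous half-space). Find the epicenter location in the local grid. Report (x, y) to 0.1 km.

Distance from S−P lag: d = Δt · v_P v_S / (v_P − v_S) = Δt · (6.29·3.33)/(6.29−3.33) ≈ 7.0763·Δt.
So d_HAWA = 214.25, d_HLID = 169.09, d_YBH = 140.18 km.
Circle about each station: (x + 112.2)² + (y + 123.0)² = 214.25²; (x − 90.3)² + (y + 76.3)² = 169.09²; (x − 122.5)² + (y − 6.2)² = 140.18².
Subtracting pairs of circle equations eliminates x²+y² and gives linear equations (the radical axes):
405.0 x + 93.4 y = 3569.57
469.4 x + 258.4 y = 13579.48
Solving the 2×2 system: x ≈ -5.7, y ≈ 62.9 km.

(-5.7, 62.9)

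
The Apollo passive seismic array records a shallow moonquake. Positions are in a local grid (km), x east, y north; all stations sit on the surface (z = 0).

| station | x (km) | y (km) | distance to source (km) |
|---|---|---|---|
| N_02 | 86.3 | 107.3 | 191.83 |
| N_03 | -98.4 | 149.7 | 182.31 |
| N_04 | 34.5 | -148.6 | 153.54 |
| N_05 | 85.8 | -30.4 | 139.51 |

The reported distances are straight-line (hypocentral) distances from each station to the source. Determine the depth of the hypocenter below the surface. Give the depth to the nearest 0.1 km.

Each station gives a sphere (x−x_i)² + (y−y_i)² + z² = d_i² (stations at z=0).
Subtracting the N_02 sphere from N_03 and N_04: z² cancels, leaving linear equations in x and y:
-369.4 x + 84.8 y = 16693.48
-103.6 x − 511.8 y = 17535.45
Solving: x ≈ -50.700, y ≈ -23.999 km (keep extra digits for the depth step; rounded: -50.7, -24.0).
Then from the N_02 sphere: z² = 191.83² − (x − 86.3)² − (y − 107.3)² with x = -50.700, y = -23.999, so z ≈ 28.113 ≈ 28.1 km.
Check against N_05 (with the unrounded solution): distance 139.51 ≈ 139.51 km. ✓

z ≈ 28.1 km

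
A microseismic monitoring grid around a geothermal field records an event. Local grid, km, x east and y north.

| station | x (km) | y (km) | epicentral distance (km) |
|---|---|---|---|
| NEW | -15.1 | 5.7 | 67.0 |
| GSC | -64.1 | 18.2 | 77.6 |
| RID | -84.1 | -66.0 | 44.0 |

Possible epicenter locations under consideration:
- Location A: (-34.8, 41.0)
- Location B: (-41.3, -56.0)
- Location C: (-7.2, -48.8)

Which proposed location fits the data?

For each candidate, compare |candidate − station| to the reported distance:
Location A: residuals NEW 26.6, GSC 40.5, RID 73.8 → max 73.8 km
Location B: residuals NEW 0.0, GSC 0.0, RID 0.0 → max 0.0 km
Location C: residuals NEW 11.9, GSC 10.3, RID 34.8 → max 34.8 km
Only Location B has all residuals ≈ 0.

Location B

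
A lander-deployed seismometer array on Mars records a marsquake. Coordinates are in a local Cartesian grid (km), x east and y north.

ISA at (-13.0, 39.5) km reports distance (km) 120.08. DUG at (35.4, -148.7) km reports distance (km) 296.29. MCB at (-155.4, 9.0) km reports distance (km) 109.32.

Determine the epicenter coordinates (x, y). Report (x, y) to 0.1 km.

-111.0 km east, 108.9 km north

Circle about each station: (x + 13.0)² + (y − 39.5)² = 120.08²; (x − 35.4)² + (y + 148.7)² = 296.29²; (x + 155.4)² + (y − 9.0)² = 109.32².
Subtracting the ISA equation from the DUG and MCB equations removes the quadratic terms:
96.8 x − 376.4 y = -51732.96
-284.8 x − 61.0 y = 24969.25
Solving the 2×2 system: x ≈ -111.0, y ≈ 108.9 km.
Check against ISA (with the unrounded x, y): √((x + 13.0)²+(y − 39.5)²) = 120.08 ≈ 120.08 km. ✓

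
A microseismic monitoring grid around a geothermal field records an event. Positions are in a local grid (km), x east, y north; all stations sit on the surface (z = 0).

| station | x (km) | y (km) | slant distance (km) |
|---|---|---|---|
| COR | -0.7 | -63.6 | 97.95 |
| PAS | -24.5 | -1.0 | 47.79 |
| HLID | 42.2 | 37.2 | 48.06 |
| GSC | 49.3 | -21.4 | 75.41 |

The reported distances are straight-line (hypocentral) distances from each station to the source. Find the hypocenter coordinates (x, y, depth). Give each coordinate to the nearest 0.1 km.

(1.1, 31.3, 24.2)

Each station gives a sphere (x−x_i)² + (y−y_i)² + z² = d_i² (stations at z=0).
Subtracting the COR sphere from PAS and HLID: z² cancels, leaving linear equations in x and y:
-47.6 x + 125.2 y = 3866.12
85.8 x + 201.6 y = 6403.67
Solving: x ≈ 1.098, y ≈ 31.297 km (keep extra digits for the depth step; rounded: 1.1, 31.3).
Then from the COR sphere: z² = 97.95² − (x + 0.7)² − (y + 63.6)² with x = 1.098, y = 31.297, so z ≈ 24.198 ≈ 24.2 km.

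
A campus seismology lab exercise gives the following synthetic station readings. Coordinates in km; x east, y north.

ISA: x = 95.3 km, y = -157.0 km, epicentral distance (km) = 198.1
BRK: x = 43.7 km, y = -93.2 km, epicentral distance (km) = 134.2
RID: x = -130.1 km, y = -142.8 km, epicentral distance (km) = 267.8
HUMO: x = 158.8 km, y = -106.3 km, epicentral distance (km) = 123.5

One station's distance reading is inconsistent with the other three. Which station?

Solve using three stations at a time. Using ISA, BRK, RID (subtract circle equations pairwise → linear system) gives (x, y) ≈ (66.5, 38.9).
Distances from that point to each station vs reported:
  ISA: calculated 198.0 vs reported 198.1 → residual 0.1 km
  BRK: calculated 134.1 vs reported 134.2 → residual 0.1 km
  RID: calculated 267.7 vs reported 267.8 → residual 0.1 km
  HUMO: calculated 172.0 vs reported 123.5 → residual 48.5 km
ISA, BRK, RID are mutually consistent (residuals ≈ 0); HUMO is off by 48.5 km.

HUMO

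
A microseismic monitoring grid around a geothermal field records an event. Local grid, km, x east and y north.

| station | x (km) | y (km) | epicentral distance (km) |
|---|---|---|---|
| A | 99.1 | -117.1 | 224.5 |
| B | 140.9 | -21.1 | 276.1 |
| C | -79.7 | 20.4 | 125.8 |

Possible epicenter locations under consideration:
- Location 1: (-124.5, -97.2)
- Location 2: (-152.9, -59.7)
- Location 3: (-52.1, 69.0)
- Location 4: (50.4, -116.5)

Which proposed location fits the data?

Location 1

For each candidate, compare |candidate − station| to the reported distance:
Location 1: residuals A 0.0, B 0.0, C 0.0 → max 0.0 km
Location 2: residuals A 34.0, B 20.2, C 17.3 → max 34.0 km
Location 3: residuals A 15.3, B 63.1, C 69.9 → max 69.9 km
Location 4: residuals A 175.8, B 144.6, C 63.1 → max 175.8 km
Only Location 1 has all residuals ≈ 0.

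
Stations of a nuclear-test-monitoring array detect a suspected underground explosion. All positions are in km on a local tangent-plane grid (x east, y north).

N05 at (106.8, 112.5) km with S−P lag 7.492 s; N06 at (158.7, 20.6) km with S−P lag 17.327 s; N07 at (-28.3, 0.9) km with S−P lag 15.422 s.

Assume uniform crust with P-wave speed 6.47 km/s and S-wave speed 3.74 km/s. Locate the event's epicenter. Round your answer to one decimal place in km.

(40.7, 118.9)

Distance from S−P lag: d = Δt · v_P v_S / (v_P − v_S) = Δt · (6.47·3.74)/(6.47−3.74) ≈ 8.8637·Δt.
So d_N05 = 66.41, d_N06 = 153.58, d_N07 = 136.70 km.
Circle about each station: (x − 106.8)² + (y − 112.5)² = 66.41²; (x − 158.7)² + (y − 20.6)² = 153.58²; (x + 28.3)² + (y − 0.9)² = 136.70².
Subtracting pairs of circle equations eliminates x²+y² and gives linear equations (the radical axes):
103.8 x − 183.8 y = -17628.97
-270.2 x − 223.2 y = -37537.39
Solving the 2×2 system: x ≈ 40.7, y ≈ 118.9 km.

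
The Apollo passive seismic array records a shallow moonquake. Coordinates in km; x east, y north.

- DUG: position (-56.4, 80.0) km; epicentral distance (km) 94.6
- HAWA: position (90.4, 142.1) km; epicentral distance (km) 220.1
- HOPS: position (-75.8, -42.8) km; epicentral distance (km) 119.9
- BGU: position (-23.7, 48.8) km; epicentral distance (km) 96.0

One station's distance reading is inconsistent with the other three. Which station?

DUG

Solve using three stations at a time. Using HAWA, HOPS, BGU (subtract circle equations pairwise → linear system) gives (x, y) ≈ (-117.5, 69.7).
Distances from that point to each station vs reported:
  DUG: calculated 62.0 vs reported 94.6 → residual 32.6 km
  HAWA: calculated 220.1 vs reported 220.1 → residual 0.0 km
  HOPS: calculated 120.0 vs reported 119.9 → residual 0.1 km
  BGU: calculated 96.1 vs reported 96.0 → residual 0.1 km
HAWA, HOPS, BGU are mutually consistent (residuals ≈ 0); DUG is off by 32.6 km.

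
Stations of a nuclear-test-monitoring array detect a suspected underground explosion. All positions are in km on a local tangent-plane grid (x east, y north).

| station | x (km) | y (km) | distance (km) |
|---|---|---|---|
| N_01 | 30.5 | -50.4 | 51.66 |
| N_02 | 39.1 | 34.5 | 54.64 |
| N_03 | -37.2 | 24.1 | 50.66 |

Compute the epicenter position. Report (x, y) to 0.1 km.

Circle about each station: (x − 30.5)² + (y + 50.4)² = 51.66²; (x − 39.1)² + (y − 34.5)² = 54.64²; (x + 37.2)² + (y − 24.1)² = 50.66².
Subtracting the N_01 equation from the N_02 and N_03 equations removes the quadratic terms:
17.2 x + 169.8 y = -1068.12
-135.4 x + 149.0 y = -1403.44
Solving the 2×2 system: x ≈ 3.1, y ≈ -6.6 km.

3.1 km east, -6.6 km north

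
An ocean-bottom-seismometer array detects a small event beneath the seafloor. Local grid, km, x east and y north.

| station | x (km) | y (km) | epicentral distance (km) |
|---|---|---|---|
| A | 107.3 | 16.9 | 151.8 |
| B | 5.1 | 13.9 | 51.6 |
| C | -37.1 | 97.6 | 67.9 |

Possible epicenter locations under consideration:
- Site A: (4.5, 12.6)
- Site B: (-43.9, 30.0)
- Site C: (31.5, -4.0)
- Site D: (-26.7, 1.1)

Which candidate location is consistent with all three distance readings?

Site B

For each candidate, compare |candidate − station| to the reported distance:
Site A: residuals A 48.9, B 50.2, C 26.7 → max 50.2 km
Site B: residuals A 0.0, B 0.0, C 0.0 → max 0.0 km
Site C: residuals A 73.2, B 19.7, C 54.7 → max 73.2 km
Site D: residuals A 16.9, B 17.3, C 29.2 → max 29.2 km
Only Site B has all residuals ≈ 0.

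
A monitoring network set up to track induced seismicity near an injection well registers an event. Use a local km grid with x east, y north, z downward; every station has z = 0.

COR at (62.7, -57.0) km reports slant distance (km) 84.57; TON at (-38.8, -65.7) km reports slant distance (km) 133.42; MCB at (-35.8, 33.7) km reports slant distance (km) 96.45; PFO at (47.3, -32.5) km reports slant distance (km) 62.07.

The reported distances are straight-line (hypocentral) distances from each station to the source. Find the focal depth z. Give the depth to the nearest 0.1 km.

Each station gives a sphere (x−x_i)² + (y−y_i)² + z² = d_i² (stations at z=0).
Subtracting the COR sphere from TON and MCB: z² cancels, leaving linear equations in x and y:
-203.0 x − 17.4 y = -12007.17
-197.0 x + 181.4 y = -6913.48
Solving: x ≈ 57.100, y ≈ 23.899 km (keep extra digits for the depth step; rounded: 57.1, 23.9).
Then from the COR sphere: z² = 84.57² − (x − 62.7)² − (y + 57.0)² with x = 57.100, y = 23.899, so z ≈ 24.002 ≈ 24.0 km.

z ≈ 24.0 km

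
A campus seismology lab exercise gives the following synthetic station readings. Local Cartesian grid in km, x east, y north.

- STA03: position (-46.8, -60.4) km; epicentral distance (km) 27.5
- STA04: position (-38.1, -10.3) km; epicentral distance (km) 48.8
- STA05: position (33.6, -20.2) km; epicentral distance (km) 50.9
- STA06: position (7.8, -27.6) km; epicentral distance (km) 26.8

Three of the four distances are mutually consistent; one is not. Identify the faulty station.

STA03

Solve using three stations at a time. Using STA04, STA05, STA06 (subtract circle equations pairwise → linear system) gives (x, y) ≈ (-8.4, -49.0).
Distances from that point to each station vs reported:
  STA03: calculated 40.1 vs reported 27.5 → residual 12.6 km
  STA04: calculated 48.8 vs reported 48.8 → residual 0.0 km
  STA05: calculated 50.9 vs reported 50.9 → residual 0.0 km
  STA06: calculated 26.9 vs reported 26.8 → residual 0.1 km
STA04, STA05, STA06 are mutually consistent (residuals ≈ 0); STA03 is off by 12.6 km.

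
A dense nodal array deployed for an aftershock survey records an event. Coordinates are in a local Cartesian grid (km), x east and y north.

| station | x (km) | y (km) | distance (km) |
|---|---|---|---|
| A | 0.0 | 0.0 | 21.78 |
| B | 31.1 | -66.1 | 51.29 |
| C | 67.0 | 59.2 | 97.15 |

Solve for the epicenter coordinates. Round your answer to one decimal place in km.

Circle about each station: x² + y² = 21.78²; (x − 31.1)² + (y + 66.1)² = 51.29²; (x − 67.0)² + (y − 59.2)² = 97.15².
Subtracting pairs of circle equations eliminates x²+y² and gives linear equations (the radical axes):
62.2 x − 132.2 y = 3180.12
134.0 x + 118.4 y = -970.11
Solving the 2×2 system: x ≈ 9.9, y ≈ -19.4 km.
Check against A (with the unrounded x, y): √(x²+y²) = 21.78 ≈ 21.78 km. ✓

x ≈ 9.9 km, y ≈ -19.4 km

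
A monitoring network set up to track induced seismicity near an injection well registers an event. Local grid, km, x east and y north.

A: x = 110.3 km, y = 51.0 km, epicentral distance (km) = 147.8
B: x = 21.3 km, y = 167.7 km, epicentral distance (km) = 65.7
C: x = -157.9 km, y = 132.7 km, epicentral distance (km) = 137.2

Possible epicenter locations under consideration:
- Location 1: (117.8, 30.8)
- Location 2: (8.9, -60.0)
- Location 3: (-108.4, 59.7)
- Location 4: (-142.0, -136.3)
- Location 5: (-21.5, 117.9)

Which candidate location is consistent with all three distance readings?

For each candidate, compare |candidate − station| to the reported distance:
Location 1: residuals A 126.3, B 101.8, C 156.7 → max 156.7 km
Location 2: residuals A 2.5, B 162.3, C 117.7 → max 162.3 km
Location 3: residuals A 71.1, B 103.1, C 49.0 → max 103.1 km
Location 4: residuals A 166.4, B 279.4, C 132.3 → max 279.4 km
Location 5: residuals A 0.0, B 0.0, C 0.0 → max 0.0 km
Only Location 5 has all residuals ≈ 0.

Location 5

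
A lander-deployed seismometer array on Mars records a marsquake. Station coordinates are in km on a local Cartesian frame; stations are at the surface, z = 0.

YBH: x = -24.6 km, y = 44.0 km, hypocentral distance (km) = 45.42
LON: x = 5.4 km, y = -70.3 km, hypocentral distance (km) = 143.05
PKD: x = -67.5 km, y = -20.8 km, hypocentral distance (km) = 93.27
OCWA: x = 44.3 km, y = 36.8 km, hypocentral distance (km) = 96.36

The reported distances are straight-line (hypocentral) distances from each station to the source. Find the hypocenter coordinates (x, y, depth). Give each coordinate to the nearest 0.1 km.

x ≈ -40.6 km, y ≈ 59.2 km, depth ≈ 39.7 km

Each station gives a sphere (x−x_i)² + (y−y_i)² + z² = d_i² (stations at z=0).
Subtracting the YBH sphere from LON and PKD: z² cancels, leaving linear equations in x and y:
60.0 x − 228.6 y = -15970.24
-85.8 x − 129.6 y = -4188.59
Solving: x ≈ -40.607, y ≈ 59.203 km (keep extra digits for the depth step; rounded: -40.6, 59.2).
Then from the YBH sphere: z² = 45.42² − (x + 24.6)² − (y − 44.0)² with x = -40.607, y = 59.203, so z ≈ 39.694 ≈ 39.7 km.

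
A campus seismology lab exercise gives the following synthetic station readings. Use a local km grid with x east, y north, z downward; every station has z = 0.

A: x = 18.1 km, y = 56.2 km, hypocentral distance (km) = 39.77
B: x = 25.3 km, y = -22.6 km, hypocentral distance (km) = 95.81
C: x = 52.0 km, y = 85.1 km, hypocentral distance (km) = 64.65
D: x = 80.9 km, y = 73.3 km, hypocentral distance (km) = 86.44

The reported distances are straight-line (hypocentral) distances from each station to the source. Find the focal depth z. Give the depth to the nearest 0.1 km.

Each station gives a sphere (x−x_i)² + (y−y_i)² + z² = d_i² (stations at z=0).
Subtracting the A sphere from B and C: z² cancels, leaving linear equations in x and y:
14.4 x − 157.6 y = -9933.10
67.8 x + 57.8 y = 3861.99
Solving: x ≈ 2.997, y ≈ 63.301 km (keep extra digits for the depth step; rounded: 3.0, 63.3).
Then from the A sphere: z² = 39.77² − (x − 18.1)² − (y − 56.2)² with x = 2.997, y = 63.301, so z ≈ 36.099 ≈ 36.1 km.

depth ≈ 36.1 km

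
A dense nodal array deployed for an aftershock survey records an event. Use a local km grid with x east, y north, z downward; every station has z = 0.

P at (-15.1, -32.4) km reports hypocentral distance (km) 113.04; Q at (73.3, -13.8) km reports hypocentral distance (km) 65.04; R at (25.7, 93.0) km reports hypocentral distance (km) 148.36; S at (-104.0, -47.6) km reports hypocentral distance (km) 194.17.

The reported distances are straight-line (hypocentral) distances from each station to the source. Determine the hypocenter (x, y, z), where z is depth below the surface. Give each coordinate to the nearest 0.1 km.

(79.0, -30.5, 62.6)

Each station gives a sphere (x−x_i)² + (y−y_i)² + z² = d_i² (stations at z=0).
Subtracting the P sphere from Q and R: z² cancels, leaving linear equations in x and y:
176.8 x + 37.2 y = 12833.40
81.6 x + 250.8 y = -1200.93
Solving: x ≈ 79.003, y ≈ -30.493 km (keep extra digits for the depth step; rounded: 79.0, -30.5).
Then from the P sphere: z² = 113.04² − (x + 15.1)² − (y + 32.4)² with x = 79.003, y = -30.493, so z ≈ 62.602 ≈ 62.6 km.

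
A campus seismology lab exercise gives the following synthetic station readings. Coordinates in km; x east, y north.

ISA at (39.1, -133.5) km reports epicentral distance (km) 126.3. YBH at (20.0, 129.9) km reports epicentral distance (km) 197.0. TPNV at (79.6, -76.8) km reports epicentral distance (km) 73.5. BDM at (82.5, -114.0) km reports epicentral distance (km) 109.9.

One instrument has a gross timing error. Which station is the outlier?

YBH

Solve using three stations at a time. Using ISA, TPNV, BDM (subtract circle equations pairwise → linear system) gives (x, y) ≈ (53.3, -7.8).
Distances from that point to each station vs reported:
  ISA: calculated 126.5 vs reported 126.3 → residual 0.2 km
  YBH: calculated 141.7 vs reported 197.0 → residual 55.3 km
  TPNV: calculated 73.8 vs reported 73.5 → residual 0.3 km
  BDM: calculated 110.1 vs reported 109.9 → residual 0.2 km
ISA, TPNV, BDM are mutually consistent (residuals ≈ 0); YBH is off by 55.3 km.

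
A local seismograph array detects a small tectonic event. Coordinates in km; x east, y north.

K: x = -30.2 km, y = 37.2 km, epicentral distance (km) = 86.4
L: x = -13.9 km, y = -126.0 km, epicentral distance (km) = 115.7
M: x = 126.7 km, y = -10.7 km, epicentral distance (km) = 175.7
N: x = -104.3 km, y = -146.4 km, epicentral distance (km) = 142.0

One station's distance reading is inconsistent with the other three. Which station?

Solve using three stations at a time. Using L, M, N (subtract circle equations pairwise → linear system) gives (x, y) ≈ (-48.8, -15.9).
Distances from that point to each station vs reported:
  K: calculated 56.3 vs reported 86.4 → residual 30.1 km
  L: calculated 115.4 vs reported 115.7 → residual 0.3 km
  M: calculated 175.5 vs reported 175.7 → residual 0.2 km
  N: calculated 141.8 vs reported 142.0 → residual 0.2 km
L, M, N are mutually consistent (residuals ≈ 0); K is off by 30.1 km.

K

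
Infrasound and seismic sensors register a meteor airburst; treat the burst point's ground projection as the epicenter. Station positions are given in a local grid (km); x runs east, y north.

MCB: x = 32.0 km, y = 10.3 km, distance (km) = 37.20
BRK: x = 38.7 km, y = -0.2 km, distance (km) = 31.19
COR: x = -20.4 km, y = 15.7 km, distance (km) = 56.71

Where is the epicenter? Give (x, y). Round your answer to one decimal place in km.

Circle about each station: (x − 32.0)² + (y − 10.3)² = 37.20²; (x − 38.7)² + (y + 0.2)² = 31.19²; (x + 20.4)² + (y − 15.7)² = 56.71².
Subtracting pairs of circle equations eliminates x²+y² and gives linear equations (the radical axes):
13.4 x − 21.0 y = 778.66
-104.8 x + 10.8 y = -2299.62
Solving the 2×2 system: x ≈ 19.4, y ≈ -24.7 km.

(19.4, -24.7)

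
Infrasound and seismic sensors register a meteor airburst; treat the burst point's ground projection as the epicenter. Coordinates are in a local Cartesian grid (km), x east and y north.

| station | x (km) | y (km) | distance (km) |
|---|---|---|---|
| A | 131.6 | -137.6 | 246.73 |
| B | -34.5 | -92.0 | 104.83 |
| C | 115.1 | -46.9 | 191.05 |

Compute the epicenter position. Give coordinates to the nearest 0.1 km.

x ≈ -68.1 km, y ≈ 7.3 km

Circle about each station: (x − 131.6)² + (y + 137.6)² = 246.73²; (x + 34.5)² + (y + 92.0)² = 104.83²; (x − 115.1)² + (y + 46.9)² = 191.05².
Subtracting pairs of circle equations eliminates x²+y² and gives linear equations (the radical axes):
-332.2 x + 91.2 y = 23288.29
-33.0 x + 181.4 y = 3570.89
Solving the 2×2 system: x ≈ -68.1, y ≈ 7.3 km.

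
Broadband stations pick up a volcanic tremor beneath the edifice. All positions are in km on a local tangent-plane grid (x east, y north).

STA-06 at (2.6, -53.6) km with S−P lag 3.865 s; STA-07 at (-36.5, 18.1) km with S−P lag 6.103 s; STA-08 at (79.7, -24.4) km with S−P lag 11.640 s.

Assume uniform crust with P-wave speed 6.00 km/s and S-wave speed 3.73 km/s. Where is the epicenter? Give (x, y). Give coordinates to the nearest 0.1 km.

-33.7 km east, -42.0 km north

Distance from S−P lag: d = Δt · v_P v_S / (v_P − v_S) = Δt · (6.00·3.73)/(6.00−3.73) ≈ 9.8590·Δt.
So d_STA-06 = 38.11, d_STA-07 = 60.17, d_STA-08 = 114.76 km.
Circle about each station: (x − 2.6)² + (y + 53.6)² = 38.11²; (x + 36.5)² + (y − 18.1)² = 60.17²; (x − 79.7)² + (y + 24.4)² = 114.76².
Subtracting the STA-06 equation from the STA-07 and STA-08 equations removes the quadratic terms:
-78.2 x + 143.4 y = -3387.92
154.2 x + 58.4 y = -7649.76
Solving the 2×2 system: x ≈ -33.7, y ≈ -42.0 km.
Check against STA-06 (with the unrounded x, y): √((x − 2.6)²+(y + 53.6)²) = 38.11 ≈ 38.11 km. ✓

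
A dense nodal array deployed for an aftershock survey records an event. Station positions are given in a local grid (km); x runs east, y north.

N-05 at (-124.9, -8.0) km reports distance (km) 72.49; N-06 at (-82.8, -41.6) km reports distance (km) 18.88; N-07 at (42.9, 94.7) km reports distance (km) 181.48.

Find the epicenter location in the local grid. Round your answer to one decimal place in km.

Circle about each station: (x + 124.9)² + (y + 8.0)² = 72.49²; (x + 82.8)² + (y + 41.6)² = 18.88²; (x − 42.9)² + (y − 94.7)² = 181.48².
Subtracting the N-05 equation from the N-06 and N-07 equations removes the quadratic terms:
84.2 x − 67.2 y = -2179.26
335.6 x + 205.4 y = -32535.70
Solving the 2×2 system: x ≈ -66.1, y ≈ -50.4 km.

x ≈ -66.1 km, y ≈ -50.4 km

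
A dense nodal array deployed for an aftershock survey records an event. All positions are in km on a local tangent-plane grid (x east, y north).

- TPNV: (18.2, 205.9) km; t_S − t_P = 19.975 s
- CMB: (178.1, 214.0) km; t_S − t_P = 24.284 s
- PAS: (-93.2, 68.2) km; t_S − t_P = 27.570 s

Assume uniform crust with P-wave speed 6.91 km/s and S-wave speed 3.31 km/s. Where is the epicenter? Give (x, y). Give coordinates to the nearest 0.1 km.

x ≈ 79.9 km, y ≈ 95.0 km

Distance from S−P lag: d = Δt · v_P v_S / (v_P − v_S) = Δt · (6.91·3.31)/(6.91−3.31) ≈ 6.3534·Δt.
So d_TPNV = 126.91, d_CMB = 154.29, d_PAS = 175.16 km.
Circle about each station: (x − 18.2)² + (y − 205.9)² = 126.91²; (x − 178.1)² + (y − 214.0)² = 154.29²; (x + 93.2)² + (y − 68.2)² = 175.16².
Subtracting pairs of circle equations eliminates x²+y² and gives linear equations (the radical axes):
319.8 x + 16.2 y = 27090.30
-222.8 x − 275.4 y = -43963.45
Solving the 2×2 system: x ≈ 79.9, y ≈ 95.0 km.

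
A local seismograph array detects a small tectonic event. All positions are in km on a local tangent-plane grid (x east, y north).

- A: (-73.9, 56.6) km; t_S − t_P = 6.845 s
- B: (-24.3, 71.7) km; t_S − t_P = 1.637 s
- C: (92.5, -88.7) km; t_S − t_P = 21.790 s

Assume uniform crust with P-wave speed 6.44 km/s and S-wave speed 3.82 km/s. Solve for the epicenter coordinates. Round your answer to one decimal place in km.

Distance from S−P lag: d = Δt · v_P v_S / (v_P − v_S) = Δt · (6.44·3.82)/(6.44−3.82) ≈ 9.3896·Δt.
So d_A = 64.27, d_B = 15.37, d_C = 204.60 km.
Circle about each station: (x + 73.9)² + (y − 56.6)² = 64.27²; (x + 24.3)² + (y − 71.7)² = 15.37²; (x − 92.5)² + (y + 88.7)² = 204.60².
Subtracting pairs of circle equations eliminates x²+y² and gives linear equations (the radical axes):
99.2 x + 30.2 y = 961.01
332.8 x − 290.6 y = -29971.36
Solving the 2×2 system: x ≈ -16.1, y ≈ 84.7 km.

(-16.1, 84.7)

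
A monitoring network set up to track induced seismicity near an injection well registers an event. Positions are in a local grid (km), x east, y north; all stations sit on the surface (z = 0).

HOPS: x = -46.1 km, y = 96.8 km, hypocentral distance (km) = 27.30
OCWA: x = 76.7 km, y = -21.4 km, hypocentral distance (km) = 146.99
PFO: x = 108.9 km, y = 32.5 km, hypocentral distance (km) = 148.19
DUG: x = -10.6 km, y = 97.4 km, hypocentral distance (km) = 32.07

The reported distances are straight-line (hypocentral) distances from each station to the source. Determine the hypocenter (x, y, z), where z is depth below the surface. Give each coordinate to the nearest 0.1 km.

Each station gives a sphere (x−x_i)² + (y−y_i)² + z² = d_i² (stations at z=0).
Subtracting the HOPS sphere from OCWA and PFO: z² cancels, leaving linear equations in x and y:
245.6 x − 236.4 y = -26015.37
310.0 x − 128.6 y = -19794.98
Solving: x ≈ -31.989, y ≈ 76.814 km (keep extra digits for the depth step; rounded: -32.0, 76.8).
Then from the HOPS sphere: z² = 27.30² − (x + 46.1)² − (y − 96.8)² with x = -31.989, y = 76.814, so z ≈ 12.113 ≈ 12.1 km.
Check against DUG (with the unrounded solution): distance 32.06 ≈ 32.07 km. ✓

x ≈ -32.0 km, y ≈ 76.8 km, depth ≈ 12.1 km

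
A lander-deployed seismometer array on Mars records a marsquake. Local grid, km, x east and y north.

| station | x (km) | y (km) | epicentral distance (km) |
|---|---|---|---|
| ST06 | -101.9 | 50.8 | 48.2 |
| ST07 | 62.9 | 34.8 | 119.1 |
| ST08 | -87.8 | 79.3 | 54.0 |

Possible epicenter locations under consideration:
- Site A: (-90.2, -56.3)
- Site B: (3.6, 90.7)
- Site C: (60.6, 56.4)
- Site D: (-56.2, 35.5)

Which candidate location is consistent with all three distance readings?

Site D

For each candidate, compare |candidate − station| to the reported distance:
Site A: residuals ST06 59.5, ST07 59.1, ST08 81.6 → max 81.6 km
Site B: residuals ST06 64.6, ST07 37.6, ST08 38.1 → max 64.6 km
Site C: residuals ST06 114.4, ST07 97.4, ST08 96.2 → max 114.4 km
Site D: residuals ST06 0.0, ST07 0.0, ST08 0.0 → max 0.0 km
Only Site D has all residuals ≈ 0.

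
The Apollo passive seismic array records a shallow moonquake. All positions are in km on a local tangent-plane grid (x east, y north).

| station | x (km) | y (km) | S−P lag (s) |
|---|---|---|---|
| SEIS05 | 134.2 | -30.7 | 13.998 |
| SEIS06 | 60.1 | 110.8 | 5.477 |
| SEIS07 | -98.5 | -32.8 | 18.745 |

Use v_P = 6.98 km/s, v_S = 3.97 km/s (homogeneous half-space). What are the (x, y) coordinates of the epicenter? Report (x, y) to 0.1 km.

45.3 km east, 62.6 km north

Distance from S−P lag: d = Δt · v_P v_S / (v_P − v_S) = Δt · (6.98·3.97)/(6.98−3.97) ≈ 9.2062·Δt.
So d_SEIS05 = 128.87, d_SEIS06 = 50.42, d_SEIS07 = 172.57 km.
Circle about each station: (x − 134.2)² + (y + 30.7)² = 128.87²; (x − 60.1)² + (y − 110.8)² = 50.42²; (x + 98.5)² + (y + 32.8)² = 172.57².
Subtracting the SEIS05 equation from the SEIS06 and SEIS07 equations removes the quadratic terms:
-148.2 x + 283.0 y = 11001.82
-465.4 x − 4.2 y = -21346.97
Solving the 2×2 system: x ≈ 45.3, y ≈ 62.6 km.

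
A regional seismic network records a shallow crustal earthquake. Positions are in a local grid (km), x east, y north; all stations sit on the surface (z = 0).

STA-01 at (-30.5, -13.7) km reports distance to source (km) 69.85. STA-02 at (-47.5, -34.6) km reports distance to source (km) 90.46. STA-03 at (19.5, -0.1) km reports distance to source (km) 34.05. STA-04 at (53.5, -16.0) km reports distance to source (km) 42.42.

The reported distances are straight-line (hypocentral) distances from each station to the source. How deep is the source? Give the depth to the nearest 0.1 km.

Each station gives a sphere (x−x_i)² + (y−y_i)² + z² = d_i² (stations at z=0).
Subtracting the STA-01 sphere from STA-02 and STA-03: z² cancels, leaving linear equations in x and y:
-34.0 x − 41.8 y = -968.52
100.0 x + 27.2 y = 2981.94
Solving: x ≈ 30.198, y ≈ -1.393 km (keep extra digits for the depth step; rounded: 30.2, -1.4).
Then from the STA-01 sphere: z² = 69.85² − (x + 30.5)² − (y + 13.7)² with x = 30.198, y = -1.393, so z ≈ 32.300 ≈ 32.3 km.
Check against STA-04 (with the unrounded solution): distance 42.42 ≈ 42.42 km. ✓

z ≈ 32.3 km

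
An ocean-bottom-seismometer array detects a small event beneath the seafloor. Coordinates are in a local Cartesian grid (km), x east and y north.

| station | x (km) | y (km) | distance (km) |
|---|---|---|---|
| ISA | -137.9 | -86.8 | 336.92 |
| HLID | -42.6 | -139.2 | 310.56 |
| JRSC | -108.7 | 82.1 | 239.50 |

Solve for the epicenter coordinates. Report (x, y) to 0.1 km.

x ≈ 127.7 km, y ≈ 120.5 km

Circle about each station: (x + 137.9)² + (y + 86.8)² = 336.92²; (x + 42.6)² + (y + 139.2)² = 310.56²; (x + 108.7)² + (y − 82.1)² = 239.50².
Subtracting the ISA equation from the HLID and JRSC equations removes the quadratic terms:
190.6 x − 104.8 y = 11708.32
58.4 x + 337.8 y = 48160.29
Solving the 2×2 system: x ≈ 127.7, y ≈ 120.5 km.
Check against ISA (with the unrounded x, y): √((x + 137.9)²+(y + 86.8)²) = 336.91 ≈ 336.92 km. ✓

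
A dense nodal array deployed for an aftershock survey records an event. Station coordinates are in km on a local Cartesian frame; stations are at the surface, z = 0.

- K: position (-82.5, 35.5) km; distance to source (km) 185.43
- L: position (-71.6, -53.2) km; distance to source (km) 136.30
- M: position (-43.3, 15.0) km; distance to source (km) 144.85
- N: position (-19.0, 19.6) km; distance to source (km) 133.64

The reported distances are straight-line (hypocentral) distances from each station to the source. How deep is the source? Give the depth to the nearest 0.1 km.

depth ≈ 49.9 km

Each station gives a sphere (x−x_i)² + (y−y_i)² + z² = d_i² (stations at z=0).
Subtracting the K sphere from L and M: z² cancels, leaving linear equations in x and y:
21.8 x − 177.4 y = 15696.89
78.4 x − 41.0 y = 7436.15
Solving: x ≈ 51.912, y ≈ -82.104 km (keep extra digits for the depth step; rounded: 51.9, -82.1).
Then from the K sphere: z² = 185.43² − (x + 82.5)² − (y − 35.5)² with x = 51.912, y = -82.104, so z ≈ 49.870 ≈ 49.9 km.
Check against N (with the unrounded solution): distance 133.64 ≈ 133.64 km. ✓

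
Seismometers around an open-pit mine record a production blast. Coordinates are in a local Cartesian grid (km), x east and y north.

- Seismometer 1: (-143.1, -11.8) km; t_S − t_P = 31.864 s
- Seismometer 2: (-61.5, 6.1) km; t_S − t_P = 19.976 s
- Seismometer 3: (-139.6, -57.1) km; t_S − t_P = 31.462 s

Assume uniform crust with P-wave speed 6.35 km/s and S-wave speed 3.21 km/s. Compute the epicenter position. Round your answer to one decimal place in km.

x ≈ 62.9 km, y ≈ -30.5 km

Distance from S−P lag: d = Δt · v_P v_S / (v_P − v_S) = Δt · (6.35·3.21)/(6.35−3.21) ≈ 6.4916·Δt.
So d_Seismometer 1 = 206.85, d_Seismometer 2 = 129.68, d_Seismometer 3 = 204.24 km.
Circle about each station: (x + 143.1)² + (y + 11.8)² = 206.85²; (x + 61.5)² + (y − 6.1)² = 129.68²; (x + 139.6)² + (y + 57.1)² = 204.24².
Subtracting the Seismometer 1 equation from the Seismometer 2 and Seismometer 3 equations removes the quadratic terms:
163.2 x + 35.8 y = 9172.63
7.0 x − 90.6 y = 3204.66
Solving the 2×2 system: x ≈ 62.9, y ≈ -30.5 km.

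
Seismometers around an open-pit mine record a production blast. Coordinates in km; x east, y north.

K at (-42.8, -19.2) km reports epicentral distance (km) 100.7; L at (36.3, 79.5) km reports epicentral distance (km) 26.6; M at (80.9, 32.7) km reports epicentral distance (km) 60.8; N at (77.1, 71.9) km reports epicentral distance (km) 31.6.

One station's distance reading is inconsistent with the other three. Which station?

Solve using three stations at a time. Using K, L, M (subtract circle equations pairwise → linear system) gives (x, y) ≈ (24.6, 55.6).
Distances from that point to each station vs reported:
  K: calculated 100.7 vs reported 100.7 → residual 0.0 km
  L: calculated 26.6 vs reported 26.6 → residual 0.0 km
  M: calculated 60.8 vs reported 60.8 → residual 0.0 km
  N: calculated 55.0 vs reported 31.6 → residual 23.4 km
K, L, M are mutually consistent (residuals ≈ 0); N is off by 23.4 km.

N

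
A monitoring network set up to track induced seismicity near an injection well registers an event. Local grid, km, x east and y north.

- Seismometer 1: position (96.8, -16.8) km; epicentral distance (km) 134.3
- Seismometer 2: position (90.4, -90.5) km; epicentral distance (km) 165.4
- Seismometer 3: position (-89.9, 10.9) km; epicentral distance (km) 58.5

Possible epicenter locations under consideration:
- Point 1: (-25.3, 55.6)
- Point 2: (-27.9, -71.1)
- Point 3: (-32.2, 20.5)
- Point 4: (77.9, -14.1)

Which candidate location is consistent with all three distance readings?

For each candidate, compare |candidate − station| to the reported distance:
Point 1: residuals Seismometer 1 7.7, Seismometer 2 21.0, Seismometer 3 20.1 → max 21.0 km
Point 2: residuals Seismometer 1 1.7, Seismometer 2 45.5, Seismometer 3 44.3 → max 45.5 km
Point 3: residuals Seismometer 1 0.0, Seismometer 2 0.0, Seismometer 3 0.0 → max 0.0 km
Point 4: residuals Seismometer 1 115.2, Seismometer 2 88.0, Seismometer 3 111.2 → max 115.2 km
Only Point 3 has all residuals ≈ 0.

Point 3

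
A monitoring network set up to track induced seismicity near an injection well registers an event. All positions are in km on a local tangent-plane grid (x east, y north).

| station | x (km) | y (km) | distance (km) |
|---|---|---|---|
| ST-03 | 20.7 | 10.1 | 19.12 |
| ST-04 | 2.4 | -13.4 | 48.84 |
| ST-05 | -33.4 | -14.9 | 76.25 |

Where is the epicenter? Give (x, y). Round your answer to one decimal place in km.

Circle about each station: (x − 20.7)² + (y − 10.1)² = 19.12²; (x − 2.4)² + (y + 13.4)² = 48.84²; (x + 33.4)² + (y + 14.9)² = 76.25².
Subtracting pairs of circle equations eliminates x²+y² and gives linear equations (the radical axes):
-36.6 x − 47.0 y = -2364.95
-108.2 x − 50.0 y = -4641.42
Solving the 2×2 system: x ≈ 30.7, y ≈ 26.4 km.

x ≈ 30.7 km, y ≈ 26.4 km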